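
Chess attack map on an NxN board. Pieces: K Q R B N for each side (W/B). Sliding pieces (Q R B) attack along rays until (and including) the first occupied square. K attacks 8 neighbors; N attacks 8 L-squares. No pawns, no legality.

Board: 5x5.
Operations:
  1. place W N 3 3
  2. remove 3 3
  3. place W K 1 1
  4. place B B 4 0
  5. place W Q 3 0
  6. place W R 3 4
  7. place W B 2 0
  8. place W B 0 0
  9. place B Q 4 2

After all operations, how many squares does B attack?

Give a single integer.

Answer: 14

Derivation:
Op 1: place WN@(3,3)
Op 2: remove (3,3)
Op 3: place WK@(1,1)
Op 4: place BB@(4,0)
Op 5: place WQ@(3,0)
Op 6: place WR@(3,4)
Op 7: place WB@(2,0)
Op 8: place WB@(0,0)
Op 9: place BQ@(4,2)
Per-piece attacks for B:
  BB@(4,0): attacks (3,1) (2,2) (1,3) (0,4)
  BQ@(4,2): attacks (4,3) (4,4) (4,1) (4,0) (3,2) (2,2) (1,2) (0,2) (3,3) (2,4) (3,1) (2,0) [ray(0,-1) blocked at (4,0); ray(-1,-1) blocked at (2,0)]
Union (14 distinct): (0,2) (0,4) (1,2) (1,3) (2,0) (2,2) (2,4) (3,1) (3,2) (3,3) (4,0) (4,1) (4,3) (4,4)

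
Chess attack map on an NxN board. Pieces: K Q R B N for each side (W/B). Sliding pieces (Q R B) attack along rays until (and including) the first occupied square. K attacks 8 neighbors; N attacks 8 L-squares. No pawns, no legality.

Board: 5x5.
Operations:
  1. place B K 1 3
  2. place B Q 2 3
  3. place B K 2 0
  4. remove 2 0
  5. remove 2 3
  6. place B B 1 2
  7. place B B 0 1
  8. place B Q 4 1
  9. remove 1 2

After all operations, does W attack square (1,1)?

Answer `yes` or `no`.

Answer: no

Derivation:
Op 1: place BK@(1,3)
Op 2: place BQ@(2,3)
Op 3: place BK@(2,0)
Op 4: remove (2,0)
Op 5: remove (2,3)
Op 6: place BB@(1,2)
Op 7: place BB@(0,1)
Op 8: place BQ@(4,1)
Op 9: remove (1,2)
Per-piece attacks for W:
W attacks (1,1): no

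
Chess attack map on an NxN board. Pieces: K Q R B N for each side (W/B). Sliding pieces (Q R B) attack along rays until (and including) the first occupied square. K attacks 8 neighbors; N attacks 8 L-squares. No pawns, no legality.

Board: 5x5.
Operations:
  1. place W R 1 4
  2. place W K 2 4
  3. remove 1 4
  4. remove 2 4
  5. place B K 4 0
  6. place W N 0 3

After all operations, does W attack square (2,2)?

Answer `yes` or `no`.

Op 1: place WR@(1,4)
Op 2: place WK@(2,4)
Op 3: remove (1,4)
Op 4: remove (2,4)
Op 5: place BK@(4,0)
Op 6: place WN@(0,3)
Per-piece attacks for W:
  WN@(0,3): attacks (2,4) (1,1) (2,2)
W attacks (2,2): yes

Answer: yes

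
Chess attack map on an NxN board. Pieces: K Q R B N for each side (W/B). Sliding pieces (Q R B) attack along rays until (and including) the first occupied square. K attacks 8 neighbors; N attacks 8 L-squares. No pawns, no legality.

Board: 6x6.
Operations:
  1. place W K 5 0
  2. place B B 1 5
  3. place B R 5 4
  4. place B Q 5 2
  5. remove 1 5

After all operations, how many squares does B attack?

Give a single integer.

Answer: 20

Derivation:
Op 1: place WK@(5,0)
Op 2: place BB@(1,5)
Op 3: place BR@(5,4)
Op 4: place BQ@(5,2)
Op 5: remove (1,5)
Per-piece attacks for B:
  BQ@(5,2): attacks (5,3) (5,4) (5,1) (5,0) (4,2) (3,2) (2,2) (1,2) (0,2) (4,3) (3,4) (2,5) (4,1) (3,0) [ray(0,1) blocked at (5,4); ray(0,-1) blocked at (5,0)]
  BR@(5,4): attacks (5,5) (5,3) (5,2) (4,4) (3,4) (2,4) (1,4) (0,4) [ray(0,-1) blocked at (5,2)]
Union (20 distinct): (0,2) (0,4) (1,2) (1,4) (2,2) (2,4) (2,5) (3,0) (3,2) (3,4) (4,1) (4,2) (4,3) (4,4) (5,0) (5,1) (5,2) (5,3) (5,4) (5,5)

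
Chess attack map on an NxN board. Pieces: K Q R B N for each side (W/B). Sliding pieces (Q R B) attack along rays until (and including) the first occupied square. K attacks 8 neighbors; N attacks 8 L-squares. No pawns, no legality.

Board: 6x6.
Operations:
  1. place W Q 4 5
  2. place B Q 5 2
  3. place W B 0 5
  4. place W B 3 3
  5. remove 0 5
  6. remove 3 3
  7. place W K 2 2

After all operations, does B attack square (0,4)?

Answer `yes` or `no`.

Answer: no

Derivation:
Op 1: place WQ@(4,5)
Op 2: place BQ@(5,2)
Op 3: place WB@(0,5)
Op 4: place WB@(3,3)
Op 5: remove (0,5)
Op 6: remove (3,3)
Op 7: place WK@(2,2)
Per-piece attacks for B:
  BQ@(5,2): attacks (5,3) (5,4) (5,5) (5,1) (5,0) (4,2) (3,2) (2,2) (4,3) (3,4) (2,5) (4,1) (3,0) [ray(-1,0) blocked at (2,2)]
B attacks (0,4): no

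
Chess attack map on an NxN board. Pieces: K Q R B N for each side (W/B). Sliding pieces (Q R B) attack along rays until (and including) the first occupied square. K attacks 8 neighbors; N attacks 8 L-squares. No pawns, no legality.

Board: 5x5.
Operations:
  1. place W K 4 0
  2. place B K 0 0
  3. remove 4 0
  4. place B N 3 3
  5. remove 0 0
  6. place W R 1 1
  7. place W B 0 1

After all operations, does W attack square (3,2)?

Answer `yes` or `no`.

Op 1: place WK@(4,0)
Op 2: place BK@(0,0)
Op 3: remove (4,0)
Op 4: place BN@(3,3)
Op 5: remove (0,0)
Op 6: place WR@(1,1)
Op 7: place WB@(0,1)
Per-piece attacks for W:
  WB@(0,1): attacks (1,2) (2,3) (3,4) (1,0)
  WR@(1,1): attacks (1,2) (1,3) (1,4) (1,0) (2,1) (3,1) (4,1) (0,1) [ray(-1,0) blocked at (0,1)]
W attacks (3,2): no

Answer: no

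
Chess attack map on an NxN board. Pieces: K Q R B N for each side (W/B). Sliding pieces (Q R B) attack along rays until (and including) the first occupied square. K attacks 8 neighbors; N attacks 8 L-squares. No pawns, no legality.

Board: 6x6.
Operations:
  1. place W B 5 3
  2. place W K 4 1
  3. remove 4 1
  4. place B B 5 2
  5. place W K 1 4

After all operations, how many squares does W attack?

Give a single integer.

Op 1: place WB@(5,3)
Op 2: place WK@(4,1)
Op 3: remove (4,1)
Op 4: place BB@(5,2)
Op 5: place WK@(1,4)
Per-piece attacks for W:
  WK@(1,4): attacks (1,5) (1,3) (2,4) (0,4) (2,5) (2,3) (0,5) (0,3)
  WB@(5,3): attacks (4,4) (3,5) (4,2) (3,1) (2,0)
Union (13 distinct): (0,3) (0,4) (0,5) (1,3) (1,5) (2,0) (2,3) (2,4) (2,5) (3,1) (3,5) (4,2) (4,4)

Answer: 13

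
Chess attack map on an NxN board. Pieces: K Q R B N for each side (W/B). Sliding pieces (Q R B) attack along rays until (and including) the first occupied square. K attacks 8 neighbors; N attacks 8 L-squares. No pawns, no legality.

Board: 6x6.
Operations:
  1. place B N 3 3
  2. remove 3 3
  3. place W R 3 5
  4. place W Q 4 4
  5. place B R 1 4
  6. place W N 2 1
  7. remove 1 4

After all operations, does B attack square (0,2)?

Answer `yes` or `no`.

Op 1: place BN@(3,3)
Op 2: remove (3,3)
Op 3: place WR@(3,5)
Op 4: place WQ@(4,4)
Op 5: place BR@(1,4)
Op 6: place WN@(2,1)
Op 7: remove (1,4)
Per-piece attacks for B:
B attacks (0,2): no

Answer: no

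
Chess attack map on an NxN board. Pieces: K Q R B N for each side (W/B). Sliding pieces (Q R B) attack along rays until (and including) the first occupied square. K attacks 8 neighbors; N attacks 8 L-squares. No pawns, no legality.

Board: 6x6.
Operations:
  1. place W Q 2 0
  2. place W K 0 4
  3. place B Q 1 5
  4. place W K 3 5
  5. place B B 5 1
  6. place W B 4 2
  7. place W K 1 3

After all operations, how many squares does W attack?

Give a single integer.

Op 1: place WQ@(2,0)
Op 2: place WK@(0,4)
Op 3: place BQ@(1,5)
Op 4: place WK@(3,5)
Op 5: place BB@(5,1)
Op 6: place WB@(4,2)
Op 7: place WK@(1,3)
Per-piece attacks for W:
  WK@(0,4): attacks (0,5) (0,3) (1,4) (1,5) (1,3)
  WK@(1,3): attacks (1,4) (1,2) (2,3) (0,3) (2,4) (2,2) (0,4) (0,2)
  WQ@(2,0): attacks (2,1) (2,2) (2,3) (2,4) (2,5) (3,0) (4,0) (5,0) (1,0) (0,0) (3,1) (4,2) (1,1) (0,2) [ray(1,1) blocked at (4,2)]
  WK@(3,5): attacks (3,4) (4,5) (2,5) (4,4) (2,4)
  WB@(4,2): attacks (5,3) (5,1) (3,3) (2,4) (1,5) (3,1) (2,0) [ray(1,-1) blocked at (5,1); ray(-1,1) blocked at (1,5); ray(-1,-1) blocked at (2,0)]
Union (28 distinct): (0,0) (0,2) (0,3) (0,4) (0,5) (1,0) (1,1) (1,2) (1,3) (1,4) (1,5) (2,0) (2,1) (2,2) (2,3) (2,4) (2,5) (3,0) (3,1) (3,3) (3,4) (4,0) (4,2) (4,4) (4,5) (5,0) (5,1) (5,3)

Answer: 28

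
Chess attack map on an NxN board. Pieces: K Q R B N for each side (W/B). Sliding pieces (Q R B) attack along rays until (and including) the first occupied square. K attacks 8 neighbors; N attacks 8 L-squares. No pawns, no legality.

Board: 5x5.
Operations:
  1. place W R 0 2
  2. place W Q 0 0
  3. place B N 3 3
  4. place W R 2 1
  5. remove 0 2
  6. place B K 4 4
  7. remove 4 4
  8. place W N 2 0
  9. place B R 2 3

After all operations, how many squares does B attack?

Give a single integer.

Op 1: place WR@(0,2)
Op 2: place WQ@(0,0)
Op 3: place BN@(3,3)
Op 4: place WR@(2,1)
Op 5: remove (0,2)
Op 6: place BK@(4,4)
Op 7: remove (4,4)
Op 8: place WN@(2,0)
Op 9: place BR@(2,3)
Per-piece attacks for B:
  BR@(2,3): attacks (2,4) (2,2) (2,1) (3,3) (1,3) (0,3) [ray(0,-1) blocked at (2,1); ray(1,0) blocked at (3,3)]
  BN@(3,3): attacks (1,4) (4,1) (2,1) (1,2)
Union (9 distinct): (0,3) (1,2) (1,3) (1,4) (2,1) (2,2) (2,4) (3,3) (4,1)

Answer: 9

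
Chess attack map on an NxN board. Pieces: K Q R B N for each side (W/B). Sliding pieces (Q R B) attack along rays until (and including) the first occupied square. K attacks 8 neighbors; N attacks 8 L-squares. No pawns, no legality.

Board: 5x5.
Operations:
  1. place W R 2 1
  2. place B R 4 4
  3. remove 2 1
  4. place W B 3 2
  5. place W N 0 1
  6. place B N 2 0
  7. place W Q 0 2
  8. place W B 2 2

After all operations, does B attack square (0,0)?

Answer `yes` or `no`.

Op 1: place WR@(2,1)
Op 2: place BR@(4,4)
Op 3: remove (2,1)
Op 4: place WB@(3,2)
Op 5: place WN@(0,1)
Op 6: place BN@(2,0)
Op 7: place WQ@(0,2)
Op 8: place WB@(2,2)
Per-piece attacks for B:
  BN@(2,0): attacks (3,2) (4,1) (1,2) (0,1)
  BR@(4,4): attacks (4,3) (4,2) (4,1) (4,0) (3,4) (2,4) (1,4) (0,4)
B attacks (0,0): no

Answer: no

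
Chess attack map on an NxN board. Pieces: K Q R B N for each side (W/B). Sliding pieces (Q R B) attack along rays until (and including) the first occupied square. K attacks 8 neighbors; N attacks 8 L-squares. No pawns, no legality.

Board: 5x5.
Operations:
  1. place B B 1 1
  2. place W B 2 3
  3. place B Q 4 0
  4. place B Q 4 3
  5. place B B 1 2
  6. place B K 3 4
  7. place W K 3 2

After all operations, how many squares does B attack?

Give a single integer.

Answer: 22

Derivation:
Op 1: place BB@(1,1)
Op 2: place WB@(2,3)
Op 3: place BQ@(4,0)
Op 4: place BQ@(4,3)
Op 5: place BB@(1,2)
Op 6: place BK@(3,4)
Op 7: place WK@(3,2)
Per-piece attacks for B:
  BB@(1,1): attacks (2,2) (3,3) (4,4) (2,0) (0,2) (0,0)
  BB@(1,2): attacks (2,3) (2,1) (3,0) (0,3) (0,1) [ray(1,1) blocked at (2,3)]
  BK@(3,4): attacks (3,3) (4,4) (2,4) (4,3) (2,3)
  BQ@(4,0): attacks (4,1) (4,2) (4,3) (3,0) (2,0) (1,0) (0,0) (3,1) (2,2) (1,3) (0,4) [ray(0,1) blocked at (4,3)]
  BQ@(4,3): attacks (4,4) (4,2) (4,1) (4,0) (3,3) (2,3) (3,4) (3,2) [ray(0,-1) blocked at (4,0); ray(-1,0) blocked at (2,3); ray(-1,1) blocked at (3,4); ray(-1,-1) blocked at (3,2)]
Union (22 distinct): (0,0) (0,1) (0,2) (0,3) (0,4) (1,0) (1,3) (2,0) (2,1) (2,2) (2,3) (2,4) (3,0) (3,1) (3,2) (3,3) (3,4) (4,0) (4,1) (4,2) (4,3) (4,4)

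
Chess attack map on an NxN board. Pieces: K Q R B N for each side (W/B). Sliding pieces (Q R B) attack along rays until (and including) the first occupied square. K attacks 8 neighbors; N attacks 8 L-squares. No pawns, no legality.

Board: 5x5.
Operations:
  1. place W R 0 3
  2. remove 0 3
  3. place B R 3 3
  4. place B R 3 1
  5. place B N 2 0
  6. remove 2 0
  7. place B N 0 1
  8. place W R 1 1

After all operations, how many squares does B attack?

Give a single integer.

Op 1: place WR@(0,3)
Op 2: remove (0,3)
Op 3: place BR@(3,3)
Op 4: place BR@(3,1)
Op 5: place BN@(2,0)
Op 6: remove (2,0)
Op 7: place BN@(0,1)
Op 8: place WR@(1,1)
Per-piece attacks for B:
  BN@(0,1): attacks (1,3) (2,2) (2,0)
  BR@(3,1): attacks (3,2) (3,3) (3,0) (4,1) (2,1) (1,1) [ray(0,1) blocked at (3,3); ray(-1,0) blocked at (1,1)]
  BR@(3,3): attacks (3,4) (3,2) (3,1) (4,3) (2,3) (1,3) (0,3) [ray(0,-1) blocked at (3,1)]
Union (14 distinct): (0,3) (1,1) (1,3) (2,0) (2,1) (2,2) (2,3) (3,0) (3,1) (3,2) (3,3) (3,4) (4,1) (4,3)

Answer: 14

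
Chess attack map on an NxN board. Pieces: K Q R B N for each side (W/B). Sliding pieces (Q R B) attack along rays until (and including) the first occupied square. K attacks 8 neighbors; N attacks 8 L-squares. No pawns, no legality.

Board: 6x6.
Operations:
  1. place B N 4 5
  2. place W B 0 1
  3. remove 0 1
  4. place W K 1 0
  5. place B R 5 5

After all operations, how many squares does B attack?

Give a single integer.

Op 1: place BN@(4,5)
Op 2: place WB@(0,1)
Op 3: remove (0,1)
Op 4: place WK@(1,0)
Op 5: place BR@(5,5)
Per-piece attacks for B:
  BN@(4,5): attacks (5,3) (3,3) (2,4)
  BR@(5,5): attacks (5,4) (5,3) (5,2) (5,1) (5,0) (4,5) [ray(-1,0) blocked at (4,5)]
Union (8 distinct): (2,4) (3,3) (4,5) (5,0) (5,1) (5,2) (5,3) (5,4)

Answer: 8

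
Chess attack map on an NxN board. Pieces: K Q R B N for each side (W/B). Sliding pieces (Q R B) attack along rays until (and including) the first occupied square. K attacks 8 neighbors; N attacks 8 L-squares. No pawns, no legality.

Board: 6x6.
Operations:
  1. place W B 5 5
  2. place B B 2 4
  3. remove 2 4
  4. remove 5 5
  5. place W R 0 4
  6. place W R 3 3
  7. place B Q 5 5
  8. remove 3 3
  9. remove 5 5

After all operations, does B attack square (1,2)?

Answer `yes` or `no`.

Answer: no

Derivation:
Op 1: place WB@(5,5)
Op 2: place BB@(2,4)
Op 3: remove (2,4)
Op 4: remove (5,5)
Op 5: place WR@(0,4)
Op 6: place WR@(3,3)
Op 7: place BQ@(5,5)
Op 8: remove (3,3)
Op 9: remove (5,5)
Per-piece attacks for B:
B attacks (1,2): no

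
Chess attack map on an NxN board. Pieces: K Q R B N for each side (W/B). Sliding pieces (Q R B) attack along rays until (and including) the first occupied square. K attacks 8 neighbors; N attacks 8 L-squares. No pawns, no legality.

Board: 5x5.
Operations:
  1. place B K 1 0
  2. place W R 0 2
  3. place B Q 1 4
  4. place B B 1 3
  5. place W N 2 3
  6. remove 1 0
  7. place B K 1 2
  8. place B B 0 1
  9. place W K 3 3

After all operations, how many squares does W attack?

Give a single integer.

Answer: 15

Derivation:
Op 1: place BK@(1,0)
Op 2: place WR@(0,2)
Op 3: place BQ@(1,4)
Op 4: place BB@(1,3)
Op 5: place WN@(2,3)
Op 6: remove (1,0)
Op 7: place BK@(1,2)
Op 8: place BB@(0,1)
Op 9: place WK@(3,3)
Per-piece attacks for W:
  WR@(0,2): attacks (0,3) (0,4) (0,1) (1,2) [ray(0,-1) blocked at (0,1); ray(1,0) blocked at (1,2)]
  WN@(2,3): attacks (4,4) (0,4) (3,1) (4,2) (1,1) (0,2)
  WK@(3,3): attacks (3,4) (3,2) (4,3) (2,3) (4,4) (4,2) (2,4) (2,2)
Union (15 distinct): (0,1) (0,2) (0,3) (0,4) (1,1) (1,2) (2,2) (2,3) (2,4) (3,1) (3,2) (3,4) (4,2) (4,3) (4,4)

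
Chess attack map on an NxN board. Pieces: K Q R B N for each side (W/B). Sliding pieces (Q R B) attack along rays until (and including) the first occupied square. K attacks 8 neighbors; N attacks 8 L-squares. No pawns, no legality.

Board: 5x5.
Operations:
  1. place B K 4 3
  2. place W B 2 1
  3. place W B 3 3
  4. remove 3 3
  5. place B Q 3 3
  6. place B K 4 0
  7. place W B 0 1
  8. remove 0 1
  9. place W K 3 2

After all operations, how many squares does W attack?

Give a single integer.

Op 1: place BK@(4,3)
Op 2: place WB@(2,1)
Op 3: place WB@(3,3)
Op 4: remove (3,3)
Op 5: place BQ@(3,3)
Op 6: place BK@(4,0)
Op 7: place WB@(0,1)
Op 8: remove (0,1)
Op 9: place WK@(3,2)
Per-piece attacks for W:
  WB@(2,1): attacks (3,2) (3,0) (1,2) (0,3) (1,0) [ray(1,1) blocked at (3,2)]
  WK@(3,2): attacks (3,3) (3,1) (4,2) (2,2) (4,3) (4,1) (2,3) (2,1)
Union (13 distinct): (0,3) (1,0) (1,2) (2,1) (2,2) (2,3) (3,0) (3,1) (3,2) (3,3) (4,1) (4,2) (4,3)

Answer: 13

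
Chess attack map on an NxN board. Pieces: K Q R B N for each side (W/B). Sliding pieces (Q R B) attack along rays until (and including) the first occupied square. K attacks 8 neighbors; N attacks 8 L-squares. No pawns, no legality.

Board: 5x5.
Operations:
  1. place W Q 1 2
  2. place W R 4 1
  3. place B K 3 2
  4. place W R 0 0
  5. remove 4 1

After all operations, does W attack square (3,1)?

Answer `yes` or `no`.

Answer: no

Derivation:
Op 1: place WQ@(1,2)
Op 2: place WR@(4,1)
Op 3: place BK@(3,2)
Op 4: place WR@(0,0)
Op 5: remove (4,1)
Per-piece attacks for W:
  WR@(0,0): attacks (0,1) (0,2) (0,3) (0,4) (1,0) (2,0) (3,0) (4,0)
  WQ@(1,2): attacks (1,3) (1,4) (1,1) (1,0) (2,2) (3,2) (0,2) (2,3) (3,4) (2,1) (3,0) (0,3) (0,1) [ray(1,0) blocked at (3,2)]
W attacks (3,1): no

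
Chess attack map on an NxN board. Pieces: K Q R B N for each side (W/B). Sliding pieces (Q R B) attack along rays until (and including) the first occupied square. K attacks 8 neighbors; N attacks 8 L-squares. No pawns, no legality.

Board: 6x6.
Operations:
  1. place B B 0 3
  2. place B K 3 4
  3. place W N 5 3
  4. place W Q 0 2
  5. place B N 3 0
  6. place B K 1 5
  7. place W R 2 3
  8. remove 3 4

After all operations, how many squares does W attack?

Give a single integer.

Answer: 21

Derivation:
Op 1: place BB@(0,3)
Op 2: place BK@(3,4)
Op 3: place WN@(5,3)
Op 4: place WQ@(0,2)
Op 5: place BN@(3,0)
Op 6: place BK@(1,5)
Op 7: place WR@(2,3)
Op 8: remove (3,4)
Per-piece attacks for W:
  WQ@(0,2): attacks (0,3) (0,1) (0,0) (1,2) (2,2) (3,2) (4,2) (5,2) (1,3) (2,4) (3,5) (1,1) (2,0) [ray(0,1) blocked at (0,3)]
  WR@(2,3): attacks (2,4) (2,5) (2,2) (2,1) (2,0) (3,3) (4,3) (5,3) (1,3) (0,3) [ray(1,0) blocked at (5,3); ray(-1,0) blocked at (0,3)]
  WN@(5,3): attacks (4,5) (3,4) (4,1) (3,2)
Union (21 distinct): (0,0) (0,1) (0,3) (1,1) (1,2) (1,3) (2,0) (2,1) (2,2) (2,4) (2,5) (3,2) (3,3) (3,4) (3,5) (4,1) (4,2) (4,3) (4,5) (5,2) (5,3)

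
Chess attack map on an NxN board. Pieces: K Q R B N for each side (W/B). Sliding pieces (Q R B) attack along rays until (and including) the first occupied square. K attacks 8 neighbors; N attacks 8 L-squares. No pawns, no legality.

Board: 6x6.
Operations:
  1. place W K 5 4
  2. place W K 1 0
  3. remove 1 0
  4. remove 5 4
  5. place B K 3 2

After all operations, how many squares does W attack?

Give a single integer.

Answer: 0

Derivation:
Op 1: place WK@(5,4)
Op 2: place WK@(1,0)
Op 3: remove (1,0)
Op 4: remove (5,4)
Op 5: place BK@(3,2)
Per-piece attacks for W:
Union (0 distinct): (none)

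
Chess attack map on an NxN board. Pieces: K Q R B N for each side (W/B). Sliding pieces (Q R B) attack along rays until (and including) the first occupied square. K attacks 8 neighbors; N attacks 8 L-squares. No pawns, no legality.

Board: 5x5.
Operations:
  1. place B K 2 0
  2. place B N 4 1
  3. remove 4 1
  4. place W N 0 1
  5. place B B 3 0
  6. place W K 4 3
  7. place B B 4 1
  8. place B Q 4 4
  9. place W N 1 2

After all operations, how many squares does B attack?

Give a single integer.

Answer: 17

Derivation:
Op 1: place BK@(2,0)
Op 2: place BN@(4,1)
Op 3: remove (4,1)
Op 4: place WN@(0,1)
Op 5: place BB@(3,0)
Op 6: place WK@(4,3)
Op 7: place BB@(4,1)
Op 8: place BQ@(4,4)
Op 9: place WN@(1,2)
Per-piece attacks for B:
  BK@(2,0): attacks (2,1) (3,0) (1,0) (3,1) (1,1)
  BB@(3,0): attacks (4,1) (2,1) (1,2) [ray(1,1) blocked at (4,1); ray(-1,1) blocked at (1,2)]
  BB@(4,1): attacks (3,2) (2,3) (1,4) (3,0) [ray(-1,-1) blocked at (3,0)]
  BQ@(4,4): attacks (4,3) (3,4) (2,4) (1,4) (0,4) (3,3) (2,2) (1,1) (0,0) [ray(0,-1) blocked at (4,3)]
Union (17 distinct): (0,0) (0,4) (1,0) (1,1) (1,2) (1,4) (2,1) (2,2) (2,3) (2,4) (3,0) (3,1) (3,2) (3,3) (3,4) (4,1) (4,3)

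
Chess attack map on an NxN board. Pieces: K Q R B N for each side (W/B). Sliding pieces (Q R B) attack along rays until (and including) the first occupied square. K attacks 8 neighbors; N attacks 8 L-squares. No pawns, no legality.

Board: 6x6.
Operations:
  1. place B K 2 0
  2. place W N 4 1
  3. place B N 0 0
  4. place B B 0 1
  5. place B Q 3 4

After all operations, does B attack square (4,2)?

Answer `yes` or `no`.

Op 1: place BK@(2,0)
Op 2: place WN@(4,1)
Op 3: place BN@(0,0)
Op 4: place BB@(0,1)
Op 5: place BQ@(3,4)
Per-piece attacks for B:
  BN@(0,0): attacks (1,2) (2,1)
  BB@(0,1): attacks (1,2) (2,3) (3,4) (1,0) [ray(1,1) blocked at (3,4)]
  BK@(2,0): attacks (2,1) (3,0) (1,0) (3,1) (1,1)
  BQ@(3,4): attacks (3,5) (3,3) (3,2) (3,1) (3,0) (4,4) (5,4) (2,4) (1,4) (0,4) (4,5) (4,3) (5,2) (2,5) (2,3) (1,2) (0,1) [ray(-1,-1) blocked at (0,1)]
B attacks (4,2): no

Answer: no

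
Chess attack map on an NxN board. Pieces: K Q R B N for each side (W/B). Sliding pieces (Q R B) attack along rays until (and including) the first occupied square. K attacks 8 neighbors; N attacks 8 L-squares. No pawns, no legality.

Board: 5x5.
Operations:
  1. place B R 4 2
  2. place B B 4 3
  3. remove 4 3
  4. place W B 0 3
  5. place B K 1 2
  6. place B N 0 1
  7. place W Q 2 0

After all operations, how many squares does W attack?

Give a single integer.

Op 1: place BR@(4,2)
Op 2: place BB@(4,3)
Op 3: remove (4,3)
Op 4: place WB@(0,3)
Op 5: place BK@(1,2)
Op 6: place BN@(0,1)
Op 7: place WQ@(2,0)
Per-piece attacks for W:
  WB@(0,3): attacks (1,4) (1,2) [ray(1,-1) blocked at (1,2)]
  WQ@(2,0): attacks (2,1) (2,2) (2,3) (2,4) (3,0) (4,0) (1,0) (0,0) (3,1) (4,2) (1,1) (0,2) [ray(1,1) blocked at (4,2)]
Union (14 distinct): (0,0) (0,2) (1,0) (1,1) (1,2) (1,4) (2,1) (2,2) (2,3) (2,4) (3,0) (3,1) (4,0) (4,2)

Answer: 14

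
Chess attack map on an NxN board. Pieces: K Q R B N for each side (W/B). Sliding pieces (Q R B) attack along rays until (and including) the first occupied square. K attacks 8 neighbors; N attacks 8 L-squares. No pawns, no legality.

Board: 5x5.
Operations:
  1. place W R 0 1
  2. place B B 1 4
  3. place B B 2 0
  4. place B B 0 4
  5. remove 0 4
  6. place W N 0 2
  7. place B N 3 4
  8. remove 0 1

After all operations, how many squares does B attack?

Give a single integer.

Op 1: place WR@(0,1)
Op 2: place BB@(1,4)
Op 3: place BB@(2,0)
Op 4: place BB@(0,4)
Op 5: remove (0,4)
Op 6: place WN@(0,2)
Op 7: place BN@(3,4)
Op 8: remove (0,1)
Per-piece attacks for B:
  BB@(1,4): attacks (2,3) (3,2) (4,1) (0,3)
  BB@(2,0): attacks (3,1) (4,2) (1,1) (0,2) [ray(-1,1) blocked at (0,2)]
  BN@(3,4): attacks (4,2) (2,2) (1,3)
Union (10 distinct): (0,2) (0,3) (1,1) (1,3) (2,2) (2,3) (3,1) (3,2) (4,1) (4,2)

Answer: 10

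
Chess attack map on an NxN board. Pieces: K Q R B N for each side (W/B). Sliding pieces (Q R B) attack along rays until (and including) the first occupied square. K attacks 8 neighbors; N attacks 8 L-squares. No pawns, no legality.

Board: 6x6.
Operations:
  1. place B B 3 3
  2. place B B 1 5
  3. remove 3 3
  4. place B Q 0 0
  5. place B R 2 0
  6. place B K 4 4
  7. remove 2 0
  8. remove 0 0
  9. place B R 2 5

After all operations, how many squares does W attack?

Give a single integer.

Answer: 0

Derivation:
Op 1: place BB@(3,3)
Op 2: place BB@(1,5)
Op 3: remove (3,3)
Op 4: place BQ@(0,0)
Op 5: place BR@(2,0)
Op 6: place BK@(4,4)
Op 7: remove (2,0)
Op 8: remove (0,0)
Op 9: place BR@(2,5)
Per-piece attacks for W:
Union (0 distinct): (none)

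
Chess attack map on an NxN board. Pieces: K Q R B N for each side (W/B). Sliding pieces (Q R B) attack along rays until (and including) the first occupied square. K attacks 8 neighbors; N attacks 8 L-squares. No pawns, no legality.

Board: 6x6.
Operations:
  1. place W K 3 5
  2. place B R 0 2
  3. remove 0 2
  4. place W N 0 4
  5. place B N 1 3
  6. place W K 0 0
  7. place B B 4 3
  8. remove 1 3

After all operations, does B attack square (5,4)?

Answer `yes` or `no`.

Answer: yes

Derivation:
Op 1: place WK@(3,5)
Op 2: place BR@(0,2)
Op 3: remove (0,2)
Op 4: place WN@(0,4)
Op 5: place BN@(1,3)
Op 6: place WK@(0,0)
Op 7: place BB@(4,3)
Op 8: remove (1,3)
Per-piece attacks for B:
  BB@(4,3): attacks (5,4) (5,2) (3,4) (2,5) (3,2) (2,1) (1,0)
B attacks (5,4): yes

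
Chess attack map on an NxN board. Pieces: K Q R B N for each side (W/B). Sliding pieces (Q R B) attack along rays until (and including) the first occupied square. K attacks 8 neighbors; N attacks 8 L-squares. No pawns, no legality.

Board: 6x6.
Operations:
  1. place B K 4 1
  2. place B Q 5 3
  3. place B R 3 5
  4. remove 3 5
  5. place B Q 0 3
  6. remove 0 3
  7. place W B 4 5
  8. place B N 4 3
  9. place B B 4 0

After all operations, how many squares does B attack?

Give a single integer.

Answer: 18

Derivation:
Op 1: place BK@(4,1)
Op 2: place BQ@(5,3)
Op 3: place BR@(3,5)
Op 4: remove (3,5)
Op 5: place BQ@(0,3)
Op 6: remove (0,3)
Op 7: place WB@(4,5)
Op 8: place BN@(4,3)
Op 9: place BB@(4,0)
Per-piece attacks for B:
  BB@(4,0): attacks (5,1) (3,1) (2,2) (1,3) (0,4)
  BK@(4,1): attacks (4,2) (4,0) (5,1) (3,1) (5,2) (5,0) (3,2) (3,0)
  BN@(4,3): attacks (5,5) (3,5) (2,4) (5,1) (3,1) (2,2)
  BQ@(5,3): attacks (5,4) (5,5) (5,2) (5,1) (5,0) (4,3) (4,4) (3,5) (4,2) (3,1) (2,0) [ray(-1,0) blocked at (4,3)]
Union (18 distinct): (0,4) (1,3) (2,0) (2,2) (2,4) (3,0) (3,1) (3,2) (3,5) (4,0) (4,2) (4,3) (4,4) (5,0) (5,1) (5,2) (5,4) (5,5)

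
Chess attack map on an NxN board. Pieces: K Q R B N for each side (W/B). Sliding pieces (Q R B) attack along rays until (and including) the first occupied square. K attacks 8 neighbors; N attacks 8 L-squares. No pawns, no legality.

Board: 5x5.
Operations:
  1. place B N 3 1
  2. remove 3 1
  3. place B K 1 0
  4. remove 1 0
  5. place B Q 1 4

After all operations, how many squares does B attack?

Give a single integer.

Answer: 12

Derivation:
Op 1: place BN@(3,1)
Op 2: remove (3,1)
Op 3: place BK@(1,0)
Op 4: remove (1,0)
Op 5: place BQ@(1,4)
Per-piece attacks for B:
  BQ@(1,4): attacks (1,3) (1,2) (1,1) (1,0) (2,4) (3,4) (4,4) (0,4) (2,3) (3,2) (4,1) (0,3)
Union (12 distinct): (0,3) (0,4) (1,0) (1,1) (1,2) (1,3) (2,3) (2,4) (3,2) (3,4) (4,1) (4,4)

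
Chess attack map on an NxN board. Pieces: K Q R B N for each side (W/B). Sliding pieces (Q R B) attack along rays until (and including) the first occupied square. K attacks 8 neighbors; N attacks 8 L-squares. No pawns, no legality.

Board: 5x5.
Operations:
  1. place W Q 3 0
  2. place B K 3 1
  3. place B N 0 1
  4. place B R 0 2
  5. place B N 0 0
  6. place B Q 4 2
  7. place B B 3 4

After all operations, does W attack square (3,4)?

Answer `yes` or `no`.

Answer: no

Derivation:
Op 1: place WQ@(3,0)
Op 2: place BK@(3,1)
Op 3: place BN@(0,1)
Op 4: place BR@(0,2)
Op 5: place BN@(0,0)
Op 6: place BQ@(4,2)
Op 7: place BB@(3,4)
Per-piece attacks for W:
  WQ@(3,0): attacks (3,1) (4,0) (2,0) (1,0) (0,0) (4,1) (2,1) (1,2) (0,3) [ray(0,1) blocked at (3,1); ray(-1,0) blocked at (0,0)]
W attacks (3,4): no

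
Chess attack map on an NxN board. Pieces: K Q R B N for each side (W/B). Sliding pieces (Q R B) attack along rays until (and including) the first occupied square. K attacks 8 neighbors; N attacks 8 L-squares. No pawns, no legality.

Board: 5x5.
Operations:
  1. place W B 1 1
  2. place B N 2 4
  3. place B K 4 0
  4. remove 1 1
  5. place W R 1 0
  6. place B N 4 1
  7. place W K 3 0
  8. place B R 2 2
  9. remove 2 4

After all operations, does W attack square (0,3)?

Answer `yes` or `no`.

Answer: no

Derivation:
Op 1: place WB@(1,1)
Op 2: place BN@(2,4)
Op 3: place BK@(4,0)
Op 4: remove (1,1)
Op 5: place WR@(1,0)
Op 6: place BN@(4,1)
Op 7: place WK@(3,0)
Op 8: place BR@(2,2)
Op 9: remove (2,4)
Per-piece attacks for W:
  WR@(1,0): attacks (1,1) (1,2) (1,3) (1,4) (2,0) (3,0) (0,0) [ray(1,0) blocked at (3,0)]
  WK@(3,0): attacks (3,1) (4,0) (2,0) (4,1) (2,1)
W attacks (0,3): no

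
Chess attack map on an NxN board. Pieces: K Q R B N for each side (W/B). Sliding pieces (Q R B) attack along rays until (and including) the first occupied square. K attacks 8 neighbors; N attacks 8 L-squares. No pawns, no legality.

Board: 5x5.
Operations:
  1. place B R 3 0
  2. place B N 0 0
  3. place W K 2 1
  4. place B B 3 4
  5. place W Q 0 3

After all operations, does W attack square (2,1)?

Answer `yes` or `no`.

Answer: yes

Derivation:
Op 1: place BR@(3,0)
Op 2: place BN@(0,0)
Op 3: place WK@(2,1)
Op 4: place BB@(3,4)
Op 5: place WQ@(0,3)
Per-piece attacks for W:
  WQ@(0,3): attacks (0,4) (0,2) (0,1) (0,0) (1,3) (2,3) (3,3) (4,3) (1,4) (1,2) (2,1) [ray(0,-1) blocked at (0,0); ray(1,-1) blocked at (2,1)]
  WK@(2,1): attacks (2,2) (2,0) (3,1) (1,1) (3,2) (3,0) (1,2) (1,0)
W attacks (2,1): yes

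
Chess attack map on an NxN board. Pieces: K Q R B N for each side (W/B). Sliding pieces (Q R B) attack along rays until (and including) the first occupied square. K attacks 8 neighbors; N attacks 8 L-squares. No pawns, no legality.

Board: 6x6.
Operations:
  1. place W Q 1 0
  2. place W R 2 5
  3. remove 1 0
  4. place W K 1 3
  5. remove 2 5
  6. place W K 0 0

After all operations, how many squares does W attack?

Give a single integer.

Answer: 11

Derivation:
Op 1: place WQ@(1,0)
Op 2: place WR@(2,5)
Op 3: remove (1,0)
Op 4: place WK@(1,3)
Op 5: remove (2,5)
Op 6: place WK@(0,0)
Per-piece attacks for W:
  WK@(0,0): attacks (0,1) (1,0) (1,1)
  WK@(1,3): attacks (1,4) (1,2) (2,3) (0,3) (2,4) (2,2) (0,4) (0,2)
Union (11 distinct): (0,1) (0,2) (0,3) (0,4) (1,0) (1,1) (1,2) (1,4) (2,2) (2,3) (2,4)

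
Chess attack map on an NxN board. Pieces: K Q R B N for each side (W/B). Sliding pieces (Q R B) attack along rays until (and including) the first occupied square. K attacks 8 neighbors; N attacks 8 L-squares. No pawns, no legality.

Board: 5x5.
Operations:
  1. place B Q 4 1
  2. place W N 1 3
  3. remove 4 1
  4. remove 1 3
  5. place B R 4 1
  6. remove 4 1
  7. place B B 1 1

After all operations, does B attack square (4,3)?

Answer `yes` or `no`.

Answer: no

Derivation:
Op 1: place BQ@(4,1)
Op 2: place WN@(1,3)
Op 3: remove (4,1)
Op 4: remove (1,3)
Op 5: place BR@(4,1)
Op 6: remove (4,1)
Op 7: place BB@(1,1)
Per-piece attacks for B:
  BB@(1,1): attacks (2,2) (3,3) (4,4) (2,0) (0,2) (0,0)
B attacks (4,3): no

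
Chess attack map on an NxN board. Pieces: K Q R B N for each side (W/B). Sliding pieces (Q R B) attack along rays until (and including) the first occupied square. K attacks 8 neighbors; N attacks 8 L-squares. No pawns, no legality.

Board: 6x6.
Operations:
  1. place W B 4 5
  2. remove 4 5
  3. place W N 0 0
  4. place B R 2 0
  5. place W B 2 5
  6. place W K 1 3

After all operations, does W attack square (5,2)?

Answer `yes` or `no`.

Answer: yes

Derivation:
Op 1: place WB@(4,5)
Op 2: remove (4,5)
Op 3: place WN@(0,0)
Op 4: place BR@(2,0)
Op 5: place WB@(2,5)
Op 6: place WK@(1,3)
Per-piece attacks for W:
  WN@(0,0): attacks (1,2) (2,1)
  WK@(1,3): attacks (1,4) (1,2) (2,3) (0,3) (2,4) (2,2) (0,4) (0,2)
  WB@(2,5): attacks (3,4) (4,3) (5,2) (1,4) (0,3)
W attacks (5,2): yes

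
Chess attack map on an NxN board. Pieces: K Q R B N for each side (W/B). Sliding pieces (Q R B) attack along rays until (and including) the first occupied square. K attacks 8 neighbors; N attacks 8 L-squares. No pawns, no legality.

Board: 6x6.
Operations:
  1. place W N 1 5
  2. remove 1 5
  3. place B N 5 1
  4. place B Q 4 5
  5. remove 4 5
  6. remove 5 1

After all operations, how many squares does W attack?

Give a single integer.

Answer: 0

Derivation:
Op 1: place WN@(1,5)
Op 2: remove (1,5)
Op 3: place BN@(5,1)
Op 4: place BQ@(4,5)
Op 5: remove (4,5)
Op 6: remove (5,1)
Per-piece attacks for W:
Union (0 distinct): (none)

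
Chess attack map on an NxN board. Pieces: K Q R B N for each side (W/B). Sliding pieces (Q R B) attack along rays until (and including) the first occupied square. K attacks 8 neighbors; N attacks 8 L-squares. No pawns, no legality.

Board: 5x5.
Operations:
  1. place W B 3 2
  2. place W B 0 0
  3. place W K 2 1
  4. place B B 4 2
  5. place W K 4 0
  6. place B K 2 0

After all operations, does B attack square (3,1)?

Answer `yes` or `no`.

Answer: yes

Derivation:
Op 1: place WB@(3,2)
Op 2: place WB@(0,0)
Op 3: place WK@(2,1)
Op 4: place BB@(4,2)
Op 5: place WK@(4,0)
Op 6: place BK@(2,0)
Per-piece attacks for B:
  BK@(2,0): attacks (2,1) (3,0) (1,0) (3,1) (1,1)
  BB@(4,2): attacks (3,3) (2,4) (3,1) (2,0) [ray(-1,-1) blocked at (2,0)]
B attacks (3,1): yes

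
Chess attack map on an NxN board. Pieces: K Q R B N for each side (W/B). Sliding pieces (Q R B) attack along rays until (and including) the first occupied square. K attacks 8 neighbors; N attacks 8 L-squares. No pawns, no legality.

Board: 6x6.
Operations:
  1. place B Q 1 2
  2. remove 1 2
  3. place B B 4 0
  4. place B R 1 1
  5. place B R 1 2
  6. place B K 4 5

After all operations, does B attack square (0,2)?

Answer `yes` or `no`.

Op 1: place BQ@(1,2)
Op 2: remove (1,2)
Op 3: place BB@(4,0)
Op 4: place BR@(1,1)
Op 5: place BR@(1,2)
Op 6: place BK@(4,5)
Per-piece attacks for B:
  BR@(1,1): attacks (1,2) (1,0) (2,1) (3,1) (4,1) (5,1) (0,1) [ray(0,1) blocked at (1,2)]
  BR@(1,2): attacks (1,3) (1,4) (1,5) (1,1) (2,2) (3,2) (4,2) (5,2) (0,2) [ray(0,-1) blocked at (1,1)]
  BB@(4,0): attacks (5,1) (3,1) (2,2) (1,3) (0,4)
  BK@(4,5): attacks (4,4) (5,5) (3,5) (5,4) (3,4)
B attacks (0,2): yes

Answer: yes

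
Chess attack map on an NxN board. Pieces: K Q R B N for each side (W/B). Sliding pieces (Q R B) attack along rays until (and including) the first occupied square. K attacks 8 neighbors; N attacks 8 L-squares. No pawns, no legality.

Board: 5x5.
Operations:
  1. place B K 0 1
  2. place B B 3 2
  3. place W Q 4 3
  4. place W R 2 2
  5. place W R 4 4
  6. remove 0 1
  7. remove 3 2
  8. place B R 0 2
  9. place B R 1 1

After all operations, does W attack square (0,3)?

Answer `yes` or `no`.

Answer: yes

Derivation:
Op 1: place BK@(0,1)
Op 2: place BB@(3,2)
Op 3: place WQ@(4,3)
Op 4: place WR@(2,2)
Op 5: place WR@(4,4)
Op 6: remove (0,1)
Op 7: remove (3,2)
Op 8: place BR@(0,2)
Op 9: place BR@(1,1)
Per-piece attacks for W:
  WR@(2,2): attacks (2,3) (2,4) (2,1) (2,0) (3,2) (4,2) (1,2) (0,2) [ray(-1,0) blocked at (0,2)]
  WQ@(4,3): attacks (4,4) (4,2) (4,1) (4,0) (3,3) (2,3) (1,3) (0,3) (3,4) (3,2) (2,1) (1,0) [ray(0,1) blocked at (4,4)]
  WR@(4,4): attacks (4,3) (3,4) (2,4) (1,4) (0,4) [ray(0,-1) blocked at (4,3)]
W attacks (0,3): yes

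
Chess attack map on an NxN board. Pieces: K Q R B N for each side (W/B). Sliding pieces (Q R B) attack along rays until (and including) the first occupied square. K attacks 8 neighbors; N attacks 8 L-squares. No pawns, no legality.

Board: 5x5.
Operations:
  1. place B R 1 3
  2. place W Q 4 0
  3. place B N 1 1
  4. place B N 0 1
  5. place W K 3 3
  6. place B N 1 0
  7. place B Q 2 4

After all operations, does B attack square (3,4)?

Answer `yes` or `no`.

Op 1: place BR@(1,3)
Op 2: place WQ@(4,0)
Op 3: place BN@(1,1)
Op 4: place BN@(0,1)
Op 5: place WK@(3,3)
Op 6: place BN@(1,0)
Op 7: place BQ@(2,4)
Per-piece attacks for B:
  BN@(0,1): attacks (1,3) (2,2) (2,0)
  BN@(1,0): attacks (2,2) (3,1) (0,2)
  BN@(1,1): attacks (2,3) (3,2) (0,3) (3,0)
  BR@(1,3): attacks (1,4) (1,2) (1,1) (2,3) (3,3) (0,3) [ray(0,-1) blocked at (1,1); ray(1,0) blocked at (3,3)]
  BQ@(2,4): attacks (2,3) (2,2) (2,1) (2,0) (3,4) (4,4) (1,4) (0,4) (3,3) (1,3) [ray(1,-1) blocked at (3,3); ray(-1,-1) blocked at (1,3)]
B attacks (3,4): yes

Answer: yes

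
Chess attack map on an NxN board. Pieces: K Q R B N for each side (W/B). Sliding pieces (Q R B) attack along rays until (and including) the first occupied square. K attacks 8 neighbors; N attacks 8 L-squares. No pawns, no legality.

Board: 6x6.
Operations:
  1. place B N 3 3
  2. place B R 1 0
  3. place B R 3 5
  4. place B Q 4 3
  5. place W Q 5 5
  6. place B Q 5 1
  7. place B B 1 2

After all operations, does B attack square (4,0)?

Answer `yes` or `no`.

Op 1: place BN@(3,3)
Op 2: place BR@(1,0)
Op 3: place BR@(3,5)
Op 4: place BQ@(4,3)
Op 5: place WQ@(5,5)
Op 6: place BQ@(5,1)
Op 7: place BB@(1,2)
Per-piece attacks for B:
  BR@(1,0): attacks (1,1) (1,2) (2,0) (3,0) (4,0) (5,0) (0,0) [ray(0,1) blocked at (1,2)]
  BB@(1,2): attacks (2,3) (3,4) (4,5) (2,1) (3,0) (0,3) (0,1)
  BN@(3,3): attacks (4,5) (5,4) (2,5) (1,4) (4,1) (5,2) (2,1) (1,2)
  BR@(3,5): attacks (3,4) (3,3) (4,5) (5,5) (2,5) (1,5) (0,5) [ray(0,-1) blocked at (3,3); ray(1,0) blocked at (5,5)]
  BQ@(4,3): attacks (4,4) (4,5) (4,2) (4,1) (4,0) (5,3) (3,3) (5,4) (5,2) (3,4) (2,5) (3,2) (2,1) (1,0) [ray(-1,0) blocked at (3,3); ray(-1,-1) blocked at (1,0)]
  BQ@(5,1): attacks (5,2) (5,3) (5,4) (5,5) (5,0) (4,1) (3,1) (2,1) (1,1) (0,1) (4,2) (3,3) (4,0) [ray(0,1) blocked at (5,5); ray(-1,1) blocked at (3,3)]
B attacks (4,0): yes

Answer: yes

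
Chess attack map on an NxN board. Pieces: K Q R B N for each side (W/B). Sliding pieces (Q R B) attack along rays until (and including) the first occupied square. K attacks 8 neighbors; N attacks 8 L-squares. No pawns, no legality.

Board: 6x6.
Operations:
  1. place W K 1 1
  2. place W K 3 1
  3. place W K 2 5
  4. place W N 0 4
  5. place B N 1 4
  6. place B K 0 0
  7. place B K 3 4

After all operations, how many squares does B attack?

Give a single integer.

Answer: 13

Derivation:
Op 1: place WK@(1,1)
Op 2: place WK@(3,1)
Op 3: place WK@(2,5)
Op 4: place WN@(0,4)
Op 5: place BN@(1,4)
Op 6: place BK@(0,0)
Op 7: place BK@(3,4)
Per-piece attacks for B:
  BK@(0,0): attacks (0,1) (1,0) (1,1)
  BN@(1,4): attacks (3,5) (2,2) (3,3) (0,2)
  BK@(3,4): attacks (3,5) (3,3) (4,4) (2,4) (4,5) (4,3) (2,5) (2,3)
Union (13 distinct): (0,1) (0,2) (1,0) (1,1) (2,2) (2,3) (2,4) (2,5) (3,3) (3,5) (4,3) (4,4) (4,5)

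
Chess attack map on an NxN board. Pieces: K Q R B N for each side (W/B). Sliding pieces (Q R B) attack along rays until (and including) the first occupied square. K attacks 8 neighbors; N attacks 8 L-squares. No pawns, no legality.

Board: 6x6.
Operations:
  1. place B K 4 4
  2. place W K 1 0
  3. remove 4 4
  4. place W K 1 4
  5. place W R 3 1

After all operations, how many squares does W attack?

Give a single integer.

Answer: 20

Derivation:
Op 1: place BK@(4,4)
Op 2: place WK@(1,0)
Op 3: remove (4,4)
Op 4: place WK@(1,4)
Op 5: place WR@(3,1)
Per-piece attacks for W:
  WK@(1,0): attacks (1,1) (2,0) (0,0) (2,1) (0,1)
  WK@(1,4): attacks (1,5) (1,3) (2,4) (0,4) (2,5) (2,3) (0,5) (0,3)
  WR@(3,1): attacks (3,2) (3,3) (3,4) (3,5) (3,0) (4,1) (5,1) (2,1) (1,1) (0,1)
Union (20 distinct): (0,0) (0,1) (0,3) (0,4) (0,5) (1,1) (1,3) (1,5) (2,0) (2,1) (2,3) (2,4) (2,5) (3,0) (3,2) (3,3) (3,4) (3,5) (4,1) (5,1)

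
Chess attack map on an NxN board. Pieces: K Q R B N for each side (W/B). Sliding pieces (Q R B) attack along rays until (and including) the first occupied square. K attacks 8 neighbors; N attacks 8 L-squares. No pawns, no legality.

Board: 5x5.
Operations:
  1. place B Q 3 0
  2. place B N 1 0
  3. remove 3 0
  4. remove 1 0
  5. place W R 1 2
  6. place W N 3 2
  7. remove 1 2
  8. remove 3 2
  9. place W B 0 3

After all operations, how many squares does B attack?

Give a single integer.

Op 1: place BQ@(3,0)
Op 2: place BN@(1,0)
Op 3: remove (3,0)
Op 4: remove (1,0)
Op 5: place WR@(1,2)
Op 6: place WN@(3,2)
Op 7: remove (1,2)
Op 8: remove (3,2)
Op 9: place WB@(0,3)
Per-piece attacks for B:
Union (0 distinct): (none)

Answer: 0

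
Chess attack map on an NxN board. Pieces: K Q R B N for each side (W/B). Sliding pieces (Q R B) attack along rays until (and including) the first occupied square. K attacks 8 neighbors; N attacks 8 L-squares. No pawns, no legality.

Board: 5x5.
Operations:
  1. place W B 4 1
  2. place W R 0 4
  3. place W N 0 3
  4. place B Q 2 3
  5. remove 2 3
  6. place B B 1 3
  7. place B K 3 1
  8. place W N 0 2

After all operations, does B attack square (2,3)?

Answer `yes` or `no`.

Op 1: place WB@(4,1)
Op 2: place WR@(0,4)
Op 3: place WN@(0,3)
Op 4: place BQ@(2,3)
Op 5: remove (2,3)
Op 6: place BB@(1,3)
Op 7: place BK@(3,1)
Op 8: place WN@(0,2)
Per-piece attacks for B:
  BB@(1,3): attacks (2,4) (2,2) (3,1) (0,4) (0,2) [ray(1,-1) blocked at (3,1); ray(-1,1) blocked at (0,4); ray(-1,-1) blocked at (0,2)]
  BK@(3,1): attacks (3,2) (3,0) (4,1) (2,1) (4,2) (4,0) (2,2) (2,0)
B attacks (2,3): no

Answer: no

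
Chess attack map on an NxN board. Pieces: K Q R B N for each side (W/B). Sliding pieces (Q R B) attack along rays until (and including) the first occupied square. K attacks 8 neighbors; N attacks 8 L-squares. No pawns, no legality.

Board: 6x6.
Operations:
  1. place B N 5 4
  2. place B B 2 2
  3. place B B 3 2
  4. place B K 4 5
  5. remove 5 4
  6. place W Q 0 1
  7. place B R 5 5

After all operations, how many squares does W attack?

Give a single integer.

Answer: 15

Derivation:
Op 1: place BN@(5,4)
Op 2: place BB@(2,2)
Op 3: place BB@(3,2)
Op 4: place BK@(4,5)
Op 5: remove (5,4)
Op 6: place WQ@(0,1)
Op 7: place BR@(5,5)
Per-piece attacks for W:
  WQ@(0,1): attacks (0,2) (0,3) (0,4) (0,5) (0,0) (1,1) (2,1) (3,1) (4,1) (5,1) (1,2) (2,3) (3,4) (4,5) (1,0) [ray(1,1) blocked at (4,5)]
Union (15 distinct): (0,0) (0,2) (0,3) (0,4) (0,5) (1,0) (1,1) (1,2) (2,1) (2,3) (3,1) (3,4) (4,1) (4,5) (5,1)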